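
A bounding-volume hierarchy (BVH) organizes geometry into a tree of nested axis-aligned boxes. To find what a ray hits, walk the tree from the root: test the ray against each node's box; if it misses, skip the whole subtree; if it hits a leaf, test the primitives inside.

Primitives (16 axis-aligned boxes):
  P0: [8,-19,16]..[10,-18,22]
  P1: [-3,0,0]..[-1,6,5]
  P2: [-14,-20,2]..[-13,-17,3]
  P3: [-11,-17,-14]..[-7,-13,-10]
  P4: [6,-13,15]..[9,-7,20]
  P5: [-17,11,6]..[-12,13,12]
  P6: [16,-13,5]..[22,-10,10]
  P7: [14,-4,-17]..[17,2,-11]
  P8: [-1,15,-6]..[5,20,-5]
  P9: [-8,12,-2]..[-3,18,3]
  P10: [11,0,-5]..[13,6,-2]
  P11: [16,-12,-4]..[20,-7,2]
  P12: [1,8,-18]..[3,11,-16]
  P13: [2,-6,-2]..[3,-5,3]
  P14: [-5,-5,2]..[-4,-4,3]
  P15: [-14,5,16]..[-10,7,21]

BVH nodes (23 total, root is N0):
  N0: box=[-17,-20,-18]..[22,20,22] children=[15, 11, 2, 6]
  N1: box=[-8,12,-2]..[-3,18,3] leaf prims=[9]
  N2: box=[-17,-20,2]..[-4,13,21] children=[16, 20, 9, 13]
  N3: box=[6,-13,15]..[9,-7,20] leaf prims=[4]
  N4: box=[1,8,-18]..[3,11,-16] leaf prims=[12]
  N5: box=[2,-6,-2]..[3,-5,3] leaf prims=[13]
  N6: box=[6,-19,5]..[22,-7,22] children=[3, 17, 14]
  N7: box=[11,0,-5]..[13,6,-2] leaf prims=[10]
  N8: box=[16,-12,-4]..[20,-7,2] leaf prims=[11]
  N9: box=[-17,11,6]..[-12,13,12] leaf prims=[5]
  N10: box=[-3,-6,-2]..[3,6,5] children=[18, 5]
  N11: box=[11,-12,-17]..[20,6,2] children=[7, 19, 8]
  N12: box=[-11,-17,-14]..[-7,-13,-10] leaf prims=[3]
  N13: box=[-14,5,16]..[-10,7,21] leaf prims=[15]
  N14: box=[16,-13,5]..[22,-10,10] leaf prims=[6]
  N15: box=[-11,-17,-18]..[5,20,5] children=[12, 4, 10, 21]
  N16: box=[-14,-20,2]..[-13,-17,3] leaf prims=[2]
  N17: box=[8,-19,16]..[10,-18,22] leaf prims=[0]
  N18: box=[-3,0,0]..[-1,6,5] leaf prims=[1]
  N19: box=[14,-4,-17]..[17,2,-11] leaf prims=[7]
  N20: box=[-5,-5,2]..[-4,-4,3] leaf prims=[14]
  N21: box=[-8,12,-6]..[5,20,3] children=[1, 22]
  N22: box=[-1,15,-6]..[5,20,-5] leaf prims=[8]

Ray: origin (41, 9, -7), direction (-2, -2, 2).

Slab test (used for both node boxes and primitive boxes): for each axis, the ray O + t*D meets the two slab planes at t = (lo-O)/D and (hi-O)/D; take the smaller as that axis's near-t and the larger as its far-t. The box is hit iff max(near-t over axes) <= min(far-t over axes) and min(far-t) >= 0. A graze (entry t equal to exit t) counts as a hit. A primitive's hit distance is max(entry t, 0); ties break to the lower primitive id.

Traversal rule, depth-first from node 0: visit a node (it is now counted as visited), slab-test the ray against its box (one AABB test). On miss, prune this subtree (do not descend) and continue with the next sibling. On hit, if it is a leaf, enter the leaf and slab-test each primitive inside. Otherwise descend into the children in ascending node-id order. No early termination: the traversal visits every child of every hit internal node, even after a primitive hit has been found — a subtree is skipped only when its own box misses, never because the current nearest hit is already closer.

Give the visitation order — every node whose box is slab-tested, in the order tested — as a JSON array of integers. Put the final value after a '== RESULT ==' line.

Traverse from the root:
N0 x:[19/2,29] y:[-11/2,29/2] z:[-11/2,29/2] -> hit [19/2,29/2], descend [2, 6, 11, 15]
  N2 x:[45/2,29] y:[-2,29/2] z:[9/2,14] -> miss, prune
  N6 x:[19/2,35/2] y:[8,14] z:[6,29/2] -> hit [19/2,14], descend [3, 14, 17]
    N3 x:[16,35/2] y:[8,11] z:[11,27/2] -> miss, prune
    N14 x:[19/2,25/2] y:[19/2,11] z:[6,17/2] -> miss, prune
    N17 x:[31/2,33/2] y:[27/2,14] z:[23/2,29/2] -> miss, prune
  N11 x:[21/2,15] y:[3/2,21/2] z:[-5,9/2] -> miss, prune
  N15 x:[18,26] y:[-11/2,13] z:[-11/2,6] -> miss, prune

8 AABB tests over nodes [0, 2, 6, 3, 14, 17, 11, 15]; 0 leaves entered; closest miss.

== RESULT ==
[0, 2, 6, 3, 14, 17, 11, 15]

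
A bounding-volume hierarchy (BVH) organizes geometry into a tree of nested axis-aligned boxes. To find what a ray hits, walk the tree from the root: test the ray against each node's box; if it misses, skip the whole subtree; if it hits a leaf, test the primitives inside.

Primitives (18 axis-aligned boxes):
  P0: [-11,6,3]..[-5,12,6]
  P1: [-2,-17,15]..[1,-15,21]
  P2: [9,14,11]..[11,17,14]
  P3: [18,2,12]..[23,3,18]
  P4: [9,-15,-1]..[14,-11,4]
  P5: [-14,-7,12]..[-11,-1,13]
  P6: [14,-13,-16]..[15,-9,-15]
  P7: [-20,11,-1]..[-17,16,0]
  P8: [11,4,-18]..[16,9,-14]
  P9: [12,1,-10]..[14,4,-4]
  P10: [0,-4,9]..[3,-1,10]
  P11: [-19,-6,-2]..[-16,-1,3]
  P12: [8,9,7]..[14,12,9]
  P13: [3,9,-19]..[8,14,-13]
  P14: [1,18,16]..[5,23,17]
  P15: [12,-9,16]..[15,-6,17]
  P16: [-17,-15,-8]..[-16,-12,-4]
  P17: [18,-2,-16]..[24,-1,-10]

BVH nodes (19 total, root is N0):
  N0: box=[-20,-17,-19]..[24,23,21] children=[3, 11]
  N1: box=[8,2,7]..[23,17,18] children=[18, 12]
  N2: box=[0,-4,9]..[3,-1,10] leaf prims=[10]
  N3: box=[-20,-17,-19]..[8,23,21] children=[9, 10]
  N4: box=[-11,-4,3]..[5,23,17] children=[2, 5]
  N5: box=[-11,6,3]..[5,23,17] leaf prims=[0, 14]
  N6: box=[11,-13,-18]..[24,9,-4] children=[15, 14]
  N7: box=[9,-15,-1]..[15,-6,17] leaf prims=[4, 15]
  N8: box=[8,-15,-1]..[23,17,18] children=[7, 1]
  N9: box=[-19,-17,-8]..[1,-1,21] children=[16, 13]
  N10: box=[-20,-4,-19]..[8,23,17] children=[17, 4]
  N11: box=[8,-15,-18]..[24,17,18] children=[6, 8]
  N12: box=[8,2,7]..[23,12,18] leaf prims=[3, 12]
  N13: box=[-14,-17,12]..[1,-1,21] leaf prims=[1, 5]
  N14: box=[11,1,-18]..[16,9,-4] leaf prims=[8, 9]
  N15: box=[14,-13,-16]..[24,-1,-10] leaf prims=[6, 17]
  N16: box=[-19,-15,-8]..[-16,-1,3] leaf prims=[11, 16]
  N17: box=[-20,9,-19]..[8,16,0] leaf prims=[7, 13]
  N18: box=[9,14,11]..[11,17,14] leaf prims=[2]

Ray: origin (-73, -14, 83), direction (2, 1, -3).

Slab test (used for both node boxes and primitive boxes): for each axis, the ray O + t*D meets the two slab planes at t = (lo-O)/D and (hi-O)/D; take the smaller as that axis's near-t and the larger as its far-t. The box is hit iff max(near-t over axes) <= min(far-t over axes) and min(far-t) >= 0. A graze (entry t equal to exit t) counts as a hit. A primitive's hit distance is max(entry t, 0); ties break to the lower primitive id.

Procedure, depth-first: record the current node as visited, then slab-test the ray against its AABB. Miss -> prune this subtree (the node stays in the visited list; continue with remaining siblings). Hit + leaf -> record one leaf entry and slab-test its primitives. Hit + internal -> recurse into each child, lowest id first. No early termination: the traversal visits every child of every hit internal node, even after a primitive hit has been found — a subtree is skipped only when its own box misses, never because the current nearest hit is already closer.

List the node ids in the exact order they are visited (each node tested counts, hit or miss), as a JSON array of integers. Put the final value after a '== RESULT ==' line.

Trace the traversal:
N0 x:[53/2,97/2] y:[-3,37] z:[62/3,34] -> hit [53/2,34], descend [3, 11]
  N3 x:[53/2,81/2] y:[-3,37] z:[62/3,34] -> hit [53/2,34], descend [9, 10]
    N9 x:[27,37] y:[-3,13] z:[62/3,91/3] -> miss, prune
    N10 x:[53/2,81/2] y:[10,37] z:[22,34] -> hit [53/2,34], descend [4, 17]
      N4 x:[31,39] y:[10,37] z:[22,80/3] -> miss, prune
      N17 x:[53/2,81/2] y:[23,30] z:[83/3,34] -> hit [83/3,30] leaf, test {P7@t=83/3, P13(miss)}
  N11 x:[81/2,97/2] y:[-1,31] z:[65/3,101/3] -> miss, prune

Summary -> nodes [0, 3, 9, 10, 4, 17, 11]; box-tests=7; leaf-entries=1; first=P7

== RESULT ==
[0, 3, 9, 10, 4, 17, 11]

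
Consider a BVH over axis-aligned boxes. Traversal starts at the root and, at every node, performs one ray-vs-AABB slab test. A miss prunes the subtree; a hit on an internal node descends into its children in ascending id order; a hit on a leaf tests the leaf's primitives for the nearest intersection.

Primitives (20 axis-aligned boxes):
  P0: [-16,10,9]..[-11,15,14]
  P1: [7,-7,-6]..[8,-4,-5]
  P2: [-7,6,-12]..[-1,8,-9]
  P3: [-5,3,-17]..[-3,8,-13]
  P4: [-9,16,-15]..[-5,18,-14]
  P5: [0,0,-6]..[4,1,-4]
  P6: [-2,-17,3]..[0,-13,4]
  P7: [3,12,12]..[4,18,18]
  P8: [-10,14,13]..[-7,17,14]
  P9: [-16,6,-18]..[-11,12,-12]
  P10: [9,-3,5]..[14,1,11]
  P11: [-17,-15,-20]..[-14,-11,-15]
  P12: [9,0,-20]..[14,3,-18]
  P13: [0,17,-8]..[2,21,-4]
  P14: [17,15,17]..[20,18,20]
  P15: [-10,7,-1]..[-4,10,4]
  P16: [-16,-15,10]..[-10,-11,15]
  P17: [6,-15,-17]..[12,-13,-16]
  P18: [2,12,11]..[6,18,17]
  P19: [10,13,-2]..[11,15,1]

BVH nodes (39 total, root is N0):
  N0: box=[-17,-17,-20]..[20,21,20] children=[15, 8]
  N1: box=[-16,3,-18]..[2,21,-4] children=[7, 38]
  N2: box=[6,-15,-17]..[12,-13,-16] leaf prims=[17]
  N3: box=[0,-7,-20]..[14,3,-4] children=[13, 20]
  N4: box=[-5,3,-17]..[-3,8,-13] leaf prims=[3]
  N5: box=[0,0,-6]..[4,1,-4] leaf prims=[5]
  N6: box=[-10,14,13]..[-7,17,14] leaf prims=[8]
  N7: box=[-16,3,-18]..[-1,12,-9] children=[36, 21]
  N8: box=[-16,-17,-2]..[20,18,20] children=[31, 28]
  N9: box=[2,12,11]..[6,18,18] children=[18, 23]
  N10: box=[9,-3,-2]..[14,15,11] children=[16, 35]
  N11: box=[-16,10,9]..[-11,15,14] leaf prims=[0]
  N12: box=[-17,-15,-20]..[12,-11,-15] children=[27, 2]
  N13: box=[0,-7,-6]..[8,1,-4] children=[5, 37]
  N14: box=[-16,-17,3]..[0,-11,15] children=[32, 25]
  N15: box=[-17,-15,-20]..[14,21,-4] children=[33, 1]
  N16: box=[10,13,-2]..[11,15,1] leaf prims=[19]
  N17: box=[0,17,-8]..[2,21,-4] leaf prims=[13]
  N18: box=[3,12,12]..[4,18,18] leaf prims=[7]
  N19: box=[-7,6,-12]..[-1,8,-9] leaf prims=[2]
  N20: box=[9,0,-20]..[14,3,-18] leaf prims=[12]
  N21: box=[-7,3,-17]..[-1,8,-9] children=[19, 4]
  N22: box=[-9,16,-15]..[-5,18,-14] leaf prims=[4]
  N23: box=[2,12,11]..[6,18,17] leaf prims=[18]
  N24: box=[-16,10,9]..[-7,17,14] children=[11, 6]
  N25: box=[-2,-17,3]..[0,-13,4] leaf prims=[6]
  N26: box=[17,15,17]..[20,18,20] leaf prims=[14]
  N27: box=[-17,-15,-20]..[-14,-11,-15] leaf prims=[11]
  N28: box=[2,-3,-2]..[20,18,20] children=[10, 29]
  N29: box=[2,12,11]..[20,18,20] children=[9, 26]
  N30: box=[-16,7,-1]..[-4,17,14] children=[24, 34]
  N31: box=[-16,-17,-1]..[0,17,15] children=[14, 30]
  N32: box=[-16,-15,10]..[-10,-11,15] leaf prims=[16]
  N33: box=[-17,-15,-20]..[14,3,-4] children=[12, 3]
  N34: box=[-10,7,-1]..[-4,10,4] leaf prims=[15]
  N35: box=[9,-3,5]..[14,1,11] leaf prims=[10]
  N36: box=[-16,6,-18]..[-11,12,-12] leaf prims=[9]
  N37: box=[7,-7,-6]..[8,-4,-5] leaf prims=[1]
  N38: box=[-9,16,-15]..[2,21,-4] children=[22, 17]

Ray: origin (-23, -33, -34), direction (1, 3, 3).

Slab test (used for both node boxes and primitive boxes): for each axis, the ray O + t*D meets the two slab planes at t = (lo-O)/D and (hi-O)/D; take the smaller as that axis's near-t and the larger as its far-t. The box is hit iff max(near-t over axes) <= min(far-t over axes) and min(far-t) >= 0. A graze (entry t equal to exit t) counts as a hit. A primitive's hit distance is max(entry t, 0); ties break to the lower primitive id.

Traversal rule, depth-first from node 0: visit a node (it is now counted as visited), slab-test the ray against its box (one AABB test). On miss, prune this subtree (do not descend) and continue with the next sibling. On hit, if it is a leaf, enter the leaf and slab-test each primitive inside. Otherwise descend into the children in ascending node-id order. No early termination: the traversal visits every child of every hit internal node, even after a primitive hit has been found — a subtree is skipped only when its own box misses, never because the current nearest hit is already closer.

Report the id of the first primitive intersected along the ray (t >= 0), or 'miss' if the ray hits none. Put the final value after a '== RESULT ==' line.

Trace the traversal:
N0 x:[6,43] y:[16/3,18] z:[14/3,18] -> hit [6,18], descend [8, 15]
  N8 x:[7,43] y:[16/3,17] z:[32/3,18] -> hit [32/3,17], descend [28, 31]
    N28 x:[25,43] y:[10,17] z:[32/3,18] -> miss, prune
    N31 x:[7,23] y:[16/3,50/3] z:[11,49/3] -> hit [11,49/3], descend [14, 30]
      N14 x:[7,23] y:[16/3,22/3] z:[37/3,49/3] -> miss, prune
      N30 x:[7,19] y:[40/3,50/3] z:[11,16] -> hit [40/3,16], descend [24, 34]
        N24 x:[7,16] y:[43/3,50/3] z:[43/3,16] -> hit [43/3,16], descend [6, 11]
          N6 x:[13,16] y:[47/3,50/3] z:[47/3,16] -> hit [47/3,16] leaf, test {P8@t=47/3}
          N11 x:[7,12] y:[43/3,16] z:[43/3,16] -> miss, prune
        N34 x:[13,19] y:[40/3,43/3] z:[11,38/3] -> miss, prune
  N15 x:[6,37] y:[6,18] z:[14/3,10] -> hit [6,10], descend [1, 33]
    N1 x:[7,25] y:[12,18] z:[16/3,10] -> miss, prune
    N33 x:[6,37] y:[6,12] z:[14/3,10] -> hit [6,10], descend [3, 12]
      N3 x:[23,37] y:[26/3,12] z:[14/3,10] -> miss, prune
      N12 x:[6,35] y:[6,22/3] z:[14/3,19/3] -> hit [6,19/3], descend [2, 27]
        N2 x:[29,35] y:[6,20/3] z:[17/3,6] -> miss, prune
        N27 x:[6,9] y:[6,22/3] z:[14/3,19/3] -> hit [6,19/3] leaf, test {P11@t=6}

Visited [0, 8, 28, 31, 14, 30, 24, 6, 11, 34, 15, 1, 33, 3, 12, 2, 27]. Tests: 17 box, 2 leaf. Nearest: P11.

== RESULT ==
11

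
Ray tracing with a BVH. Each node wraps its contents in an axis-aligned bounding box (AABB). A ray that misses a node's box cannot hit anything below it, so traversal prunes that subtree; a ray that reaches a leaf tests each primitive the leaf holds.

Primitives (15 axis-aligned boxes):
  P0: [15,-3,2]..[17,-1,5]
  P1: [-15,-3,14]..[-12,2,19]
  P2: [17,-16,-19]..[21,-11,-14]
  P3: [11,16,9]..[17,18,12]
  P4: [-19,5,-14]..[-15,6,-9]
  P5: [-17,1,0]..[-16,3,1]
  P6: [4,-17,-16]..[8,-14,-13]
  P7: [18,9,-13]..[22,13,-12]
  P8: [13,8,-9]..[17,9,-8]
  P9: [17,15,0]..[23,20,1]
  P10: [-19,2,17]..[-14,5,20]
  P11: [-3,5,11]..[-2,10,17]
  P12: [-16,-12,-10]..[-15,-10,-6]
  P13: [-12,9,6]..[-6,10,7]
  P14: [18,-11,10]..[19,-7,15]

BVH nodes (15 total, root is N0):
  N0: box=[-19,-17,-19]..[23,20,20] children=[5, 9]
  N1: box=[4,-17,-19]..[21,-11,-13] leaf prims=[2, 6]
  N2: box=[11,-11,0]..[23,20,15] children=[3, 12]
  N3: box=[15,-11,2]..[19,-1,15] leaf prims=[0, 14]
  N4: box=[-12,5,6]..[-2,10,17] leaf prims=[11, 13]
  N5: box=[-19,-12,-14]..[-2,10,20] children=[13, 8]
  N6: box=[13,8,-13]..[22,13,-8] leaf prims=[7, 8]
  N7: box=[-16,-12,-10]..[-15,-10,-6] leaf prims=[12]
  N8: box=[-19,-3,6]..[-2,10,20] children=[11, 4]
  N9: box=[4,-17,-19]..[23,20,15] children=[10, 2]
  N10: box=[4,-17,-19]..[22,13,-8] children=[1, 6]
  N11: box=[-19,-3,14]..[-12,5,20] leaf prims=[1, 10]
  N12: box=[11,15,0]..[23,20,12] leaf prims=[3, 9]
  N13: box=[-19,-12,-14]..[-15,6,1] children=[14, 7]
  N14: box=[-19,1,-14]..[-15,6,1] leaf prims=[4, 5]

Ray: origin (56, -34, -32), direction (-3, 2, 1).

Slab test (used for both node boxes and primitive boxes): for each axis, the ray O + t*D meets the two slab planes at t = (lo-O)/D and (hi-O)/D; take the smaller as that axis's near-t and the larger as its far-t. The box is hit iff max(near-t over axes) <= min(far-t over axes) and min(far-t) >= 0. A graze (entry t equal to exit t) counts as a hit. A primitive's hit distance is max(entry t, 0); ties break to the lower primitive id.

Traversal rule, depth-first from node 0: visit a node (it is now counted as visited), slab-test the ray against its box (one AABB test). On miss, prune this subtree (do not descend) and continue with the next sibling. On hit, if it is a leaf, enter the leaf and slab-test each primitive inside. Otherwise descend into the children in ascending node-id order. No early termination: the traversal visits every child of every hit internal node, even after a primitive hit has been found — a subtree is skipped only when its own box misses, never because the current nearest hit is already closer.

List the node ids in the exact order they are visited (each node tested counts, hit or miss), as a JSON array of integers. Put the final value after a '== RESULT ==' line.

Walk:
N0 x:[11,25] y:[17/2,27] z:[13,52] -> hit [13,25], descend [5, 9]
  N5 x:[58/3,25] y:[11,22] z:[18,52] -> hit [58/3,22], descend [8, 13]
    N8 x:[58/3,25] y:[31/2,22] z:[38,52] -> miss, prune
    N13 x:[71/3,25] y:[11,20] z:[18,33] -> miss, prune
  N9 x:[11,52/3] y:[17/2,27] z:[13,47] -> hit [13,52/3], descend [2, 10]
    N2 x:[11,15] y:[23/2,27] z:[32,47] -> miss, prune
    N10 x:[34/3,52/3] y:[17/2,47/2] z:[13,24] -> hit [13,52/3], descend [1, 6]
      N1 x:[35/3,52/3] y:[17/2,23/2] z:[13,19] -> miss, prune
      N6 x:[34/3,43/3] y:[21,47/2] z:[19,24] -> miss, prune

order=[0, 5, 8, 13, 9, 2, 10, 1, 6]  |boxes|=9  |leaves|=0  hit=miss

== RESULT ==
[0, 5, 8, 13, 9, 2, 10, 1, 6]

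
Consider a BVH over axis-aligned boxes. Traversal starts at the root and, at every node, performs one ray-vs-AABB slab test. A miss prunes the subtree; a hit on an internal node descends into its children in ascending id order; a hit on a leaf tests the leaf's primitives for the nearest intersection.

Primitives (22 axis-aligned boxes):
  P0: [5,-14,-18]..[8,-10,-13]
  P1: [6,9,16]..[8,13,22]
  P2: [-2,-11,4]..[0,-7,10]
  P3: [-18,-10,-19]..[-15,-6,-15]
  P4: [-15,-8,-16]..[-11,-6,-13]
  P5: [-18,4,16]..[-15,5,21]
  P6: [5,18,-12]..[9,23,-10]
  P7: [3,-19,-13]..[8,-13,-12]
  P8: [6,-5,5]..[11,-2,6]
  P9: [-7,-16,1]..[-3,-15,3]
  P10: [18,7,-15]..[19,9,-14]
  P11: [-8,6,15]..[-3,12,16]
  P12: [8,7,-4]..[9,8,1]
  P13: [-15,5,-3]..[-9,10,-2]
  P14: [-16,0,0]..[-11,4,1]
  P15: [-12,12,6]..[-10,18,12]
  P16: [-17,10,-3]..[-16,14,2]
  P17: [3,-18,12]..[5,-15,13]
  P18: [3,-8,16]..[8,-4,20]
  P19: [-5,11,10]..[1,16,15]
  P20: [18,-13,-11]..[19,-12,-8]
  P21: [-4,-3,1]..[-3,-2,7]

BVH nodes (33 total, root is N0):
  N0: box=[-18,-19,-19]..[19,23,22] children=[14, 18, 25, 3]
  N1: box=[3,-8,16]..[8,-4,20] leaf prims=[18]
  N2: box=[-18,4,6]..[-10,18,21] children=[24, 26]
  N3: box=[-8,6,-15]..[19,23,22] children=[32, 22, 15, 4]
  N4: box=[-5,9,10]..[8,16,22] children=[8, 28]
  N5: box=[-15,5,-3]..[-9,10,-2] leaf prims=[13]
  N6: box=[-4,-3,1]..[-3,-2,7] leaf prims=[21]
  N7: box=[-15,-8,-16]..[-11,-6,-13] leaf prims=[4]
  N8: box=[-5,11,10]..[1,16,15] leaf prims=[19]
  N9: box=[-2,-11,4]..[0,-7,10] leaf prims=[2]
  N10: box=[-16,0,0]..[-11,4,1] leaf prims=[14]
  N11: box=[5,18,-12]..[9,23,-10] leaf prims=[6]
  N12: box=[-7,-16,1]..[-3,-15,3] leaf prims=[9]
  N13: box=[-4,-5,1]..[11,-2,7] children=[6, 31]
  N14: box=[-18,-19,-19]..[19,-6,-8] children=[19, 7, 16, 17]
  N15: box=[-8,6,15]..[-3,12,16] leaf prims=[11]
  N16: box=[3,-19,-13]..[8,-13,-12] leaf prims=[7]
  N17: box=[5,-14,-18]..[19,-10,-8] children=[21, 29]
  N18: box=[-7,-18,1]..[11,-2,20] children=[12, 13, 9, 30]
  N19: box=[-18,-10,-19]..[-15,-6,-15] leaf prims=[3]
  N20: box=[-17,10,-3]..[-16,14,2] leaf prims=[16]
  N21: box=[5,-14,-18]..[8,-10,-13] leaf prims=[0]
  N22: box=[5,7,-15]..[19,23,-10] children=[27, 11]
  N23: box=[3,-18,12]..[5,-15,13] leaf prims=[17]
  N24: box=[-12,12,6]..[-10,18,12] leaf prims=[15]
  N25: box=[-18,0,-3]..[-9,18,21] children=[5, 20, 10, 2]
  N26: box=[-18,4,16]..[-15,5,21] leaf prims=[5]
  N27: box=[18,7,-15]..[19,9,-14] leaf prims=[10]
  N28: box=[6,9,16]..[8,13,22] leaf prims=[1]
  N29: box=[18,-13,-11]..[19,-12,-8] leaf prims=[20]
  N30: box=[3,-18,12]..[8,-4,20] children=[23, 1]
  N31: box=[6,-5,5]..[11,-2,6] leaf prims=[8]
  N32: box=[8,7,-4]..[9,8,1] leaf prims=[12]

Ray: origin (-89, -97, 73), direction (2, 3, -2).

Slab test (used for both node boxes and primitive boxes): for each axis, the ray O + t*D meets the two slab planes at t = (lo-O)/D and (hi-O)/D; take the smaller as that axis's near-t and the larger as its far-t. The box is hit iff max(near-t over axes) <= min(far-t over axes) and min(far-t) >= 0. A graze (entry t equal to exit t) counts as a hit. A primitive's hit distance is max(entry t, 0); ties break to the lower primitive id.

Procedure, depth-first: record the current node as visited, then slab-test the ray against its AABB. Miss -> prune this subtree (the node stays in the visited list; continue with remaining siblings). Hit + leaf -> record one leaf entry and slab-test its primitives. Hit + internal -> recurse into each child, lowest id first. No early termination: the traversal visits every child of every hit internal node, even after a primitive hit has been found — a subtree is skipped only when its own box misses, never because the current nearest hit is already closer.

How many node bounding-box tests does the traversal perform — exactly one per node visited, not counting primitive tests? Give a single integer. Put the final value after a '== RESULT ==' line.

Walk:
N0 x:[71/2,54] y:[26,40] z:[51/2,46] -> hit [71/2,40], descend [3, 14, 18, 25]
  N3 x:[81/2,54] y:[103/3,40] z:[51/2,44] -> miss, prune
  N14 x:[71/2,54] y:[26,91/3] z:[81/2,46] -> miss, prune
  N18 x:[41,50] y:[79/3,95/3] z:[53/2,36] -> miss, prune
  N25 x:[71/2,40] y:[97/3,115/3] z:[26,38] -> hit [71/2,38], descend [2, 5, 10, 20]
    N2 x:[71/2,79/2] y:[101/3,115/3] z:[26,67/2] -> miss, prune
    N5 x:[37,40] y:[34,107/3] z:[75/2,38] -> miss, prune
    N10 x:[73/2,39] y:[97/3,101/3] z:[36,73/2] -> miss, prune
    N20 x:[36,73/2] y:[107/3,37] z:[71/2,38] -> hit [36,73/2] leaf, test {P16@t=36}

Summary -> nodes [0, 3, 14, 18, 25, 2, 5, 10, 20]; box-tests=9; leaf-entries=1; first=P16

== RESULT ==
9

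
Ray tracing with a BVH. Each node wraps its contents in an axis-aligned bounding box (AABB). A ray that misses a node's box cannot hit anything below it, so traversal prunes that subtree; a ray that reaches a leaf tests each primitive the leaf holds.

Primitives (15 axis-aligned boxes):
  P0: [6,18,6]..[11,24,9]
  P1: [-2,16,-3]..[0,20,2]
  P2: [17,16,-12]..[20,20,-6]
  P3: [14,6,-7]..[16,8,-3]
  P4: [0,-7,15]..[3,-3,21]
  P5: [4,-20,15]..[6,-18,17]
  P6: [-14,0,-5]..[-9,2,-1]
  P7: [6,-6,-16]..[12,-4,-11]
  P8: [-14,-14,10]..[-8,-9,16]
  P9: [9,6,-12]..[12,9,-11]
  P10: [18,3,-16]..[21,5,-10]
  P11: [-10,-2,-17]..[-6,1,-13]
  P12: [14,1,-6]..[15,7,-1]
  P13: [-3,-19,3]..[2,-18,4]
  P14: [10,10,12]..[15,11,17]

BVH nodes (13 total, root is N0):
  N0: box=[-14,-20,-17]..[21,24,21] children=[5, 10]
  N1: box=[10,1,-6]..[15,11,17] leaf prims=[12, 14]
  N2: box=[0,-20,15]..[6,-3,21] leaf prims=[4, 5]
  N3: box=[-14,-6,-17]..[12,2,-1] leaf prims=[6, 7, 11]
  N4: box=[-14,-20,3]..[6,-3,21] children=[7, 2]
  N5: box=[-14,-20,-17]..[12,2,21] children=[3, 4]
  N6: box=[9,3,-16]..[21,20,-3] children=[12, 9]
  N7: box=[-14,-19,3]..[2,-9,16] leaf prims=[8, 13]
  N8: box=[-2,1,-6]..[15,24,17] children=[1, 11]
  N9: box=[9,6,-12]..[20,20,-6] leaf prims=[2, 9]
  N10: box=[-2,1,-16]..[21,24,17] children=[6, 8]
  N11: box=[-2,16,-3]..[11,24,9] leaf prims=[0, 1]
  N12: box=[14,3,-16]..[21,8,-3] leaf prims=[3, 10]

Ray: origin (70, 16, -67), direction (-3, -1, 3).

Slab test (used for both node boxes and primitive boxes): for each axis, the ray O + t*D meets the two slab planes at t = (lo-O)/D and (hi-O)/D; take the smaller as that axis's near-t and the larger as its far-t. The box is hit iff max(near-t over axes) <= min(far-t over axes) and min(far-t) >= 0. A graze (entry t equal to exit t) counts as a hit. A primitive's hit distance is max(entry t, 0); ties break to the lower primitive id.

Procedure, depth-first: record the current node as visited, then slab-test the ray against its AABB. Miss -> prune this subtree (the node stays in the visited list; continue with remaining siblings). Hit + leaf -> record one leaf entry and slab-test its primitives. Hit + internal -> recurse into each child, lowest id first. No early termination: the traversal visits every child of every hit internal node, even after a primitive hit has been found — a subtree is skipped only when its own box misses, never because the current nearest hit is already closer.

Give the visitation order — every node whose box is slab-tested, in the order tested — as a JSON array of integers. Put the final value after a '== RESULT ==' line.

Traverse from the root:
N0 x:[49/3,28] y:[-8,36] z:[50/3,88/3] -> hit [50/3,28], descend [5, 10]
  N5 x:[58/3,28] y:[14,36] z:[50/3,88/3] -> hit [58/3,28], descend [3, 4]
    N3 x:[58/3,28] y:[14,22] z:[50/3,22] -> hit [58/3,22] leaf, test {P6(miss), P7(miss), P11(miss)}
    N4 x:[64/3,28] y:[19,36] z:[70/3,88/3] -> hit [70/3,28], descend [2, 7]
      N2 x:[64/3,70/3] y:[19,36] z:[82/3,88/3] -> miss, prune
      N7 x:[68/3,28] y:[25,35] z:[70/3,83/3] -> hit [25,83/3] leaf, test {P8@t=26, P13(miss)}
  N10 x:[49/3,24] y:[-8,15] z:[17,28] -> miss, prune

Visited [0, 5, 3, 4, 2, 7, 10]. Tests: 7 box, 2 leaf. Nearest: P8.

== RESULT ==
[0, 5, 3, 4, 2, 7, 10]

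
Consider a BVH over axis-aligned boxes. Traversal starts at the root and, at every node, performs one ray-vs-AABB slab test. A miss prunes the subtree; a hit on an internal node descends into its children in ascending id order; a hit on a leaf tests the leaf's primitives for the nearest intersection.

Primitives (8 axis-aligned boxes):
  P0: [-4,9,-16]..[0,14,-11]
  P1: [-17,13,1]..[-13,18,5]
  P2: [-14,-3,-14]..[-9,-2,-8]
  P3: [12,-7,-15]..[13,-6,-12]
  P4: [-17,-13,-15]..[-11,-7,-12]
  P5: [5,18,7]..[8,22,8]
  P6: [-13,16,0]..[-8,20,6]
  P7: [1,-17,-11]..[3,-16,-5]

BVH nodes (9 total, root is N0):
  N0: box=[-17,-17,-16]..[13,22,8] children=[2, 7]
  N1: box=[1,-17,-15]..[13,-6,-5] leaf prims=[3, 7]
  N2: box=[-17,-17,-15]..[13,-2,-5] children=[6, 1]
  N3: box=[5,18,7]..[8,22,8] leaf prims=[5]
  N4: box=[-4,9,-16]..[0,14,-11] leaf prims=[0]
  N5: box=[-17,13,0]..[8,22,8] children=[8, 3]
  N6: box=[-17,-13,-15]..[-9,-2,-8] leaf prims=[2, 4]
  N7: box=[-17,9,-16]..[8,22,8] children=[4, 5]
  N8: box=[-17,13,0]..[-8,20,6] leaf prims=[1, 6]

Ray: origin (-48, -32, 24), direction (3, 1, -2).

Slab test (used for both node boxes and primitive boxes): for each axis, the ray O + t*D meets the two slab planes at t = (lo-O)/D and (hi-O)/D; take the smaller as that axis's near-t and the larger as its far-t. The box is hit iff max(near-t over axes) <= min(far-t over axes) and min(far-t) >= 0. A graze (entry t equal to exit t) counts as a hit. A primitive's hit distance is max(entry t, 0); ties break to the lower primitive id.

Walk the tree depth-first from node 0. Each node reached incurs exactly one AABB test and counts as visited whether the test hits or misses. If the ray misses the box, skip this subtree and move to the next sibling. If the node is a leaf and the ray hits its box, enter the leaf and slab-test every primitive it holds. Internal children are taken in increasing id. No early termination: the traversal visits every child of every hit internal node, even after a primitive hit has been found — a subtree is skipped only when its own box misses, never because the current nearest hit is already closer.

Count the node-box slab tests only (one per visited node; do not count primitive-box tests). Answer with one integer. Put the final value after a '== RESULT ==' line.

Trace the traversal:
N0 x:[31/3,61/3] y:[15,54] z:[8,20] -> hit [15,20], descend [2, 7]
  N2 x:[31/3,61/3] y:[15,30] z:[29/2,39/2] -> hit [15,39/2], descend [1, 6]
    N1 x:[49/3,61/3] y:[15,26] z:[29/2,39/2] -> hit [49/3,39/2] leaf, test {P3(miss), P7(miss)}
    N6 x:[31/3,13] y:[19,30] z:[16,39/2] -> miss, prune
  N7 x:[31/3,56/3] y:[41,54] z:[8,20] -> miss, prune

Visited [0, 2, 1, 6, 7]. Tests: 5 box, 1 leaf. Nearest: miss.

== RESULT ==
5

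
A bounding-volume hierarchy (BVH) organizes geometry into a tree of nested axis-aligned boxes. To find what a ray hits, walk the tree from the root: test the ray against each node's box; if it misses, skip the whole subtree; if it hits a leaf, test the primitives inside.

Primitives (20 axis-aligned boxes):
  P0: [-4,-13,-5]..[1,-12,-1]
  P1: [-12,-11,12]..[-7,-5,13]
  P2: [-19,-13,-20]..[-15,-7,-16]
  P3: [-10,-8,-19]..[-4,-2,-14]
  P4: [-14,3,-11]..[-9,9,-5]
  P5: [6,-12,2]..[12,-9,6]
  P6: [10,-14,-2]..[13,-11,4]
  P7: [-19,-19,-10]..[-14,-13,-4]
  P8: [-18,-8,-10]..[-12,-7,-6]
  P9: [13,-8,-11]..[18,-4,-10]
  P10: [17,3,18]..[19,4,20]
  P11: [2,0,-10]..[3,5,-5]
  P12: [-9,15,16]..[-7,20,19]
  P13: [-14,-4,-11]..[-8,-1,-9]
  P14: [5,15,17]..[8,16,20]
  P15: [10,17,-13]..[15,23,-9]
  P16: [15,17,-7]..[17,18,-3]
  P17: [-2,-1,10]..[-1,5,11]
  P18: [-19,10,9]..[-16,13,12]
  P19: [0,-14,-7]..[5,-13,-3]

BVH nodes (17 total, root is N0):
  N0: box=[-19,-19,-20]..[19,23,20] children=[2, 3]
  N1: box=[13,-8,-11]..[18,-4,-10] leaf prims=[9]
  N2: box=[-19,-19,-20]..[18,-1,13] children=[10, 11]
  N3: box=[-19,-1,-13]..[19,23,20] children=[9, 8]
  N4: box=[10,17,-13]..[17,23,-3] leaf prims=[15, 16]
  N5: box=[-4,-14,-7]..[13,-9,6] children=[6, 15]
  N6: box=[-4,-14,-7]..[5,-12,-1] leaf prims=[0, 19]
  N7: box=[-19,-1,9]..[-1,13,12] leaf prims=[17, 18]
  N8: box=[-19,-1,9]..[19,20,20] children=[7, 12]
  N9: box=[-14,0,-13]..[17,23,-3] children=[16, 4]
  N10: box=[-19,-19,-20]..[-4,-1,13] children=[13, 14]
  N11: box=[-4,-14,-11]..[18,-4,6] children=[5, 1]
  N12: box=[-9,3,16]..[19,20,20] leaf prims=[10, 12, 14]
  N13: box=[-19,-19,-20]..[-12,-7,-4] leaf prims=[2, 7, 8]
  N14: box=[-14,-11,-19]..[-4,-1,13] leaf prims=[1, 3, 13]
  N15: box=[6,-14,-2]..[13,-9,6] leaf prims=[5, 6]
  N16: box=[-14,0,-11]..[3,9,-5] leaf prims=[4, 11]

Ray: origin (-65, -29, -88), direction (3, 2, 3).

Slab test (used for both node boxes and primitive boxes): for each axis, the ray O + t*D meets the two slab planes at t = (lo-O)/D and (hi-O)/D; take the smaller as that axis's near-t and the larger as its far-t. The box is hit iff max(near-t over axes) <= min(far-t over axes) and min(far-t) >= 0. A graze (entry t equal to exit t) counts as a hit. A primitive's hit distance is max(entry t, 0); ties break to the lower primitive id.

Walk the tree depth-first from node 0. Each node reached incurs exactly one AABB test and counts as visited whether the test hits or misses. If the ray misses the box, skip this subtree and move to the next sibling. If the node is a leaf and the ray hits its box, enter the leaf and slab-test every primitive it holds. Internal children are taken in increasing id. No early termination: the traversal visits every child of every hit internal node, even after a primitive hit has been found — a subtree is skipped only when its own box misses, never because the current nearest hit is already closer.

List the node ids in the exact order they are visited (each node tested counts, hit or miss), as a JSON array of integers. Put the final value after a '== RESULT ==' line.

Walk:
N0 x:[46/3,28] y:[5,26] z:[68/3,36] -> hit [68/3,26], descend [2, 3]
  N2 x:[46/3,83/3] y:[5,14] z:[68/3,101/3] -> miss, prune
  N3 x:[46/3,28] y:[14,26] z:[25,36] -> hit [25,26], descend [8, 9]
    N8 x:[46/3,28] y:[14,49/2] z:[97/3,36] -> miss, prune
    N9 x:[17,82/3] y:[29/2,26] z:[25,85/3] -> hit [25,26], descend [4, 16]
      N4 x:[25,82/3] y:[23,26] z:[25,85/3] -> hit [25,26] leaf, test {P15@t=25, P16(miss)}
      N16 x:[17,68/3] y:[29/2,19] z:[77/3,83/3] -> miss, prune

Summary -> nodes [0, 2, 3, 8, 9, 4, 16]; box-tests=7; leaf-entries=1; first=P15

== RESULT ==
[0, 2, 3, 8, 9, 4, 16]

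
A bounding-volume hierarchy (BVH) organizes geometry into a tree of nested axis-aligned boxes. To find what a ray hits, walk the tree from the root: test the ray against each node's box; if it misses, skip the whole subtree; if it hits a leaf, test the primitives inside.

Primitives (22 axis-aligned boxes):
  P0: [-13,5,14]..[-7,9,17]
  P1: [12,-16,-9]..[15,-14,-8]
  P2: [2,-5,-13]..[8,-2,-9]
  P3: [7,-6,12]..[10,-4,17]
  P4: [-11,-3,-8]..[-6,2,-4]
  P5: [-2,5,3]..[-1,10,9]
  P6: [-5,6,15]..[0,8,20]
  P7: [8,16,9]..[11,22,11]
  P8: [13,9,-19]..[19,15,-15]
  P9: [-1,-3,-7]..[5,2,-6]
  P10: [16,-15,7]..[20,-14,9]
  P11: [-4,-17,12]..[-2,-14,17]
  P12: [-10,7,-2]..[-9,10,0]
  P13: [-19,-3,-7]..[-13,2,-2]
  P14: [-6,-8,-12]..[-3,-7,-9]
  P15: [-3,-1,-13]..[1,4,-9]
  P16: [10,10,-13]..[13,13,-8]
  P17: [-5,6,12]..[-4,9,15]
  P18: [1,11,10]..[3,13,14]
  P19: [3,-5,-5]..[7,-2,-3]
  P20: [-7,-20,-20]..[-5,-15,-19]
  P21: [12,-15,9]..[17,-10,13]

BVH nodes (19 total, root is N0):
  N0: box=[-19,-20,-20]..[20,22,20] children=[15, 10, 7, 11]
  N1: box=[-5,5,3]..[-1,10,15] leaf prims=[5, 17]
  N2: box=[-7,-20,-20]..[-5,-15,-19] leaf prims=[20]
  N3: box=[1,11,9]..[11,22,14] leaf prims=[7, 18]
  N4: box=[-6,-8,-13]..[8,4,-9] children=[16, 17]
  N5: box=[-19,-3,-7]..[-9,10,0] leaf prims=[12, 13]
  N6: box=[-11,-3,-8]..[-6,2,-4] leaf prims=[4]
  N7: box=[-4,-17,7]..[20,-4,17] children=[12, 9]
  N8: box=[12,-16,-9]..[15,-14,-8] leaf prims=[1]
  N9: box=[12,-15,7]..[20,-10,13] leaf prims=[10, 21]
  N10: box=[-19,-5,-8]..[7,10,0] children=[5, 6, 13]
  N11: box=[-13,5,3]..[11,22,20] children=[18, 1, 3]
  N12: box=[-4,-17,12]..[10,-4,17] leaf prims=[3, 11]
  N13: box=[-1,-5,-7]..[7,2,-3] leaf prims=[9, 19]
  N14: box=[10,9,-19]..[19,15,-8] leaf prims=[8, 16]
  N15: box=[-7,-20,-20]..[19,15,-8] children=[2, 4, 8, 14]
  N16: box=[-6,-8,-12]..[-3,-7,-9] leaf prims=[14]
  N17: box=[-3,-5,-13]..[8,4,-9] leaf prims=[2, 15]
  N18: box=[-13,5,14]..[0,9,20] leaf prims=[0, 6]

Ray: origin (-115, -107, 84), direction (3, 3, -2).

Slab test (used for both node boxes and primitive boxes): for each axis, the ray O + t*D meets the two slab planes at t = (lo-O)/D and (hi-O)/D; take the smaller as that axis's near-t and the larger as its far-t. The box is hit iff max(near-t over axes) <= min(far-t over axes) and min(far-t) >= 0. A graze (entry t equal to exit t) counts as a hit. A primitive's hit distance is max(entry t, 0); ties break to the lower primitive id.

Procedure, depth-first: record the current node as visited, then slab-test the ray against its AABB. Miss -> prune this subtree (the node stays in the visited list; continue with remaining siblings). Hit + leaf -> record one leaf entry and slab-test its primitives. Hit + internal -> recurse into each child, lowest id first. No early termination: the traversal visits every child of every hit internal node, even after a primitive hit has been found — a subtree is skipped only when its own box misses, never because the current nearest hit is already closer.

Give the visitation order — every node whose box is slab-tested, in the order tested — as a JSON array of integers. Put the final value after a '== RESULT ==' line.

Traverse from the root:
N0 x:[32,45] y:[29,43] z:[32,52] -> hit [32,43], descend [7, 10, 11, 15]
  N7 x:[37,45] y:[30,103/3] z:[67/2,77/2] -> miss, prune
  N10 x:[32,122/3] y:[34,39] z:[42,46] -> miss, prune
  N11 x:[34,42] y:[112/3,43] z:[32,81/2] -> hit [112/3,81/2], descend [1, 3, 18]
    N1 x:[110/3,38] y:[112/3,39] z:[69/2,81/2] -> hit [112/3,38] leaf, test {P5@t=113/3, P17(miss)}
    N3 x:[116/3,42] y:[118/3,43] z:[35,75/2] -> miss, prune
    N18 x:[34,115/3] y:[112/3,116/3] z:[32,35] -> miss, prune
  N15 x:[36,134/3] y:[29,122/3] z:[46,52] -> miss, prune

order=[0, 7, 10, 11, 1, 3, 18, 15]  |boxes|=8  |leaves|=1  hit=P5

== RESULT ==
[0, 7, 10, 11, 1, 3, 18, 15]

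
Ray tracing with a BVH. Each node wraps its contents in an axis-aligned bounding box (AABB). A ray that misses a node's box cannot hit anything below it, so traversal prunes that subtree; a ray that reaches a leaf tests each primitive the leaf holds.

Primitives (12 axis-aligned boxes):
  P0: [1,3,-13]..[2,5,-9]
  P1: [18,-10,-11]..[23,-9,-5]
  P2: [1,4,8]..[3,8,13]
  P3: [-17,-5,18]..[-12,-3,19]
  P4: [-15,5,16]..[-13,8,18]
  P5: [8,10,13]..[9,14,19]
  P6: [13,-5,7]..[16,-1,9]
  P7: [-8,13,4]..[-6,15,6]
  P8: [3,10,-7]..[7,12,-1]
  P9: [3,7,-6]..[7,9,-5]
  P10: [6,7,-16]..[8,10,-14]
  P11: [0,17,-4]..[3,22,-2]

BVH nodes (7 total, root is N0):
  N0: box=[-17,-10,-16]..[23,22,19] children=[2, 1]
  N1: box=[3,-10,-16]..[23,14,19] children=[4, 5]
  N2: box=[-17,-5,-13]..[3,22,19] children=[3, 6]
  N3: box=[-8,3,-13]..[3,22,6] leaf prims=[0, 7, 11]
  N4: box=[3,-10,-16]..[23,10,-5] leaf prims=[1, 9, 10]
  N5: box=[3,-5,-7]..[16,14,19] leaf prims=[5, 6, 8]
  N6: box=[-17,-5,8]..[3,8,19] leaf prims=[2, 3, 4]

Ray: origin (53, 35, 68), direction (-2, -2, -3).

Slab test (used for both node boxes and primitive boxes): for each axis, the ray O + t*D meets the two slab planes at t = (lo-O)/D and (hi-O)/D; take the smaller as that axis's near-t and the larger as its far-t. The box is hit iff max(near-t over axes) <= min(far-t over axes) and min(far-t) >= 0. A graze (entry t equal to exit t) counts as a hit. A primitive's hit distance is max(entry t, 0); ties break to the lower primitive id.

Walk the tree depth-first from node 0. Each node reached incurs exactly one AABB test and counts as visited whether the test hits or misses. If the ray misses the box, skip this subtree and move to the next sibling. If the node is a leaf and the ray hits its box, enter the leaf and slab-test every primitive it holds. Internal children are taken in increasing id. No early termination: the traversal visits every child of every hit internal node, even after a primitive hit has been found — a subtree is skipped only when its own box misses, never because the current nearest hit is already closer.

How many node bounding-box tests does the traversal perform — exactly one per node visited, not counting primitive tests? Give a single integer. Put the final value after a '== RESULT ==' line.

Walk:
N0 x:[15,35] y:[13/2,45/2] z:[49/3,28] -> hit [49/3,45/2], descend [1, 2]
  N1 x:[15,25] y:[21/2,45/2] z:[49/3,28] -> hit [49/3,45/2], descend [4, 5]
    N4 x:[15,25] y:[25/2,45/2] z:[73/3,28] -> miss, prune
    N5 x:[37/2,25] y:[21/2,20] z:[49/3,25] -> hit [37/2,20] leaf, test {P5(miss), P6@t=59/3, P8(miss)}
  N2 x:[25,35] y:[13/2,20] z:[49/3,27] -> miss, prune

order=[0, 1, 4, 5, 2]  |boxes|=5  |leaves|=1  hit=P6

== RESULT ==
5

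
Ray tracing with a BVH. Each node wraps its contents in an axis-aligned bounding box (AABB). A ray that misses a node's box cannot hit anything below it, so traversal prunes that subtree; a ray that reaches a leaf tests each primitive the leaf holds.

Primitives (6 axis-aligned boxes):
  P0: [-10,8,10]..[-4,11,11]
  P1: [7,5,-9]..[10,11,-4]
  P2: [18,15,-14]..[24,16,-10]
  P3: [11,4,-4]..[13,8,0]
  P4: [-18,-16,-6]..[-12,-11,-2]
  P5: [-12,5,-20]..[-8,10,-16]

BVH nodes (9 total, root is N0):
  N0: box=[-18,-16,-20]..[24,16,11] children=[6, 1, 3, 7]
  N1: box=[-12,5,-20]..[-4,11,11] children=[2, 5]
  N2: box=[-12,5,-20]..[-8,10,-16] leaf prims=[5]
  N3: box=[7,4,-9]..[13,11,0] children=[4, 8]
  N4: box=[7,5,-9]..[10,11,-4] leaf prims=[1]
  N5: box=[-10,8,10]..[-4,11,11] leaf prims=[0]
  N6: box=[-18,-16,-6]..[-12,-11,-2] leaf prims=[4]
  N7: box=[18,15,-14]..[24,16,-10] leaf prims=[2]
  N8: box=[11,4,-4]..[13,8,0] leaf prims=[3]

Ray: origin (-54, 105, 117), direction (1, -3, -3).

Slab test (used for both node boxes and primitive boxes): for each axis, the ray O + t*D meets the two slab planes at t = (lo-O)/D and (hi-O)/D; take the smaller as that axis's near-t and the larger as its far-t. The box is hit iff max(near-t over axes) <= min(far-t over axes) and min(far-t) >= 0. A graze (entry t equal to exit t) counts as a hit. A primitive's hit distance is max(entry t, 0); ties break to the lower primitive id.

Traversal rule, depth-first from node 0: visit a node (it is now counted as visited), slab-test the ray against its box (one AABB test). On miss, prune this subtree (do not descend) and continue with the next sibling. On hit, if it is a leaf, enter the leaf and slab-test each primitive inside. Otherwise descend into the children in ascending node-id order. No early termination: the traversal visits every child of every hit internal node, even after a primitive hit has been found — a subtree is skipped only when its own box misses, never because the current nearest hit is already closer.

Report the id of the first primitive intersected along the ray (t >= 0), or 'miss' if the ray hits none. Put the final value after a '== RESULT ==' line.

Trace the traversal:
N0 x:[36,78] y:[89/3,121/3] z:[106/3,137/3] -> hit [36,121/3], descend [1, 3, 6, 7]
  N1 x:[42,50] y:[94/3,100/3] z:[106/3,137/3] -> miss, prune
  N3 x:[61,67] y:[94/3,101/3] z:[39,42] -> miss, prune
  N6 x:[36,42] y:[116/3,121/3] z:[119/3,41] -> hit [119/3,121/3] leaf, test {P4@t=119/3}
  N7 x:[72,78] y:[89/3,30] z:[127/3,131/3] -> miss, prune

order=[0, 1, 3, 6, 7]  |boxes|=5  |leaves|=1  hit=P4

== RESULT ==
4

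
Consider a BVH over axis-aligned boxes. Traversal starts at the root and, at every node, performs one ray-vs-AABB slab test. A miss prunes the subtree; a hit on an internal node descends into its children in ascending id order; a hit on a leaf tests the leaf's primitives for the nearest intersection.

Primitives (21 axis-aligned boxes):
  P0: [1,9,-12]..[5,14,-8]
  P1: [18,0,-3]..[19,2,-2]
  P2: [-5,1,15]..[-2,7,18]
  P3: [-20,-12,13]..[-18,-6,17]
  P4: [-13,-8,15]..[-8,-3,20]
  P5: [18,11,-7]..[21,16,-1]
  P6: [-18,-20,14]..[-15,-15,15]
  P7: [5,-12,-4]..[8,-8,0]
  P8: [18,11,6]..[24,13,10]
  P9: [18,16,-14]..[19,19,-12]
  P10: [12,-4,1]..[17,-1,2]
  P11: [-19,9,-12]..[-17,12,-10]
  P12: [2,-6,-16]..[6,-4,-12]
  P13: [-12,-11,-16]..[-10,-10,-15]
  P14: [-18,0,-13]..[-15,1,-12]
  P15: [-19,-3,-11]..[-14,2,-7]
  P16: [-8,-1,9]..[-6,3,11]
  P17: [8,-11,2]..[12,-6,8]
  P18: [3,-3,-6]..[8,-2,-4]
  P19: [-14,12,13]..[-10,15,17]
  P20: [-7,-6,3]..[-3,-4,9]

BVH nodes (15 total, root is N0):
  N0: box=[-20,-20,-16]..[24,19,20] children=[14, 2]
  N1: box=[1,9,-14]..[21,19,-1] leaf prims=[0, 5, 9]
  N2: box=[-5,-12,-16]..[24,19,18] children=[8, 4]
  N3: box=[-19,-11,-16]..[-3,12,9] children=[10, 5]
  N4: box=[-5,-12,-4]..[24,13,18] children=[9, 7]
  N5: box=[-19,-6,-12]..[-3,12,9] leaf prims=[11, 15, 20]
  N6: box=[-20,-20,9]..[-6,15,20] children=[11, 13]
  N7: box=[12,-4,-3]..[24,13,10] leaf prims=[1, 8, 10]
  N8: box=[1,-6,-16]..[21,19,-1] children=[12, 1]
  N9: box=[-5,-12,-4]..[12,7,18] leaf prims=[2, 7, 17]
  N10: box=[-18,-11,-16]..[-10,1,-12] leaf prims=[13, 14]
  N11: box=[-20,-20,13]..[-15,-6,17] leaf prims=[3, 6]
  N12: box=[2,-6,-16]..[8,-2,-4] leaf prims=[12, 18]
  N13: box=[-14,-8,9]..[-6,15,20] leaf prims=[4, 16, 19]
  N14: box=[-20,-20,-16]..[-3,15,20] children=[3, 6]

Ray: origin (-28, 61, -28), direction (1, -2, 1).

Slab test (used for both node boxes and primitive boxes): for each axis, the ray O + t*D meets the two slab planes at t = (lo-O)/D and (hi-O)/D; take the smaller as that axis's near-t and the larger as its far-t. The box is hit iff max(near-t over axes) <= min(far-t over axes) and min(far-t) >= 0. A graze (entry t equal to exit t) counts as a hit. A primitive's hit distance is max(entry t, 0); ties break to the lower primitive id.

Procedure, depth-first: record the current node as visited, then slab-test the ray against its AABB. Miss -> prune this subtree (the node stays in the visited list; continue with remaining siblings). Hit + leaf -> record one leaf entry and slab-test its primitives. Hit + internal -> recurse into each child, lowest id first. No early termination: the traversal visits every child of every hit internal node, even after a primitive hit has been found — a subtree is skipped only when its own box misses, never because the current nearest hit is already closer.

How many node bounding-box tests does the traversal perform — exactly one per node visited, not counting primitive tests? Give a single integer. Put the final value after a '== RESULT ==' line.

Walk:
N0 x:[8,52] y:[21,81/2] z:[12,48] -> hit [21,81/2], descend [2, 14]
  N2 x:[23,52] y:[21,73/2] z:[12,46] -> hit [23,73/2], descend [4, 8]
    N4 x:[23,52] y:[24,73/2] z:[24,46] -> hit [24,73/2], descend [7, 9]
      N7 x:[40,52] y:[24,65/2] z:[25,38] -> miss, prune
      N9 x:[23,40] y:[27,73/2] z:[24,46] -> hit [27,73/2] leaf, test {P2(miss), P7(miss), P17@t=36}
    N8 x:[29,49] y:[21,67/2] z:[12,27] -> miss, prune
  N14 x:[8,25] y:[23,81/2] z:[12,48] -> hit [23,25], descend [3, 6]
    N3 x:[9,25] y:[49/2,36] z:[12,37] -> hit [49/2,25], descend [5, 10]
      N5 x:[9,25] y:[49/2,67/2] z:[16,37] -> hit [49/2,25] leaf, test {P11(miss), P15(miss), P20(miss)}
      N10 x:[10,18] y:[30,36] z:[12,16] -> miss, prune
    N6 x:[8,22] y:[23,81/2] z:[37,48] -> miss, prune

11 AABB tests over nodes [0, 2, 4, 7, 9, 8, 14, 3, 5, 10, 6]; 2 leaves entered; closest P17.

== RESULT ==
11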